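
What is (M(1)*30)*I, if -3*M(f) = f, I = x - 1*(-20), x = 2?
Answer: -220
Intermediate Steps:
I = 22 (I = 2 - 1*(-20) = 2 + 20 = 22)
M(f) = -f/3
(M(1)*30)*I = (-⅓*1*30)*22 = -⅓*30*22 = -10*22 = -220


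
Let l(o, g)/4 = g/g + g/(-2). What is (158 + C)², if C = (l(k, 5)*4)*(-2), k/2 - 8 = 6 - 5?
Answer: 42436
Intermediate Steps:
k = 18 (k = 16 + 2*(6 - 5) = 16 + 2*1 = 16 + 2 = 18)
l(o, g) = 4 - 2*g (l(o, g) = 4*(g/g + g/(-2)) = 4*(1 + g*(-½)) = 4*(1 - g/2) = 4 - 2*g)
C = 48 (C = ((4 - 2*5)*4)*(-2) = ((4 - 10)*4)*(-2) = -6*4*(-2) = -24*(-2) = 48)
(158 + C)² = (158 + 48)² = 206² = 42436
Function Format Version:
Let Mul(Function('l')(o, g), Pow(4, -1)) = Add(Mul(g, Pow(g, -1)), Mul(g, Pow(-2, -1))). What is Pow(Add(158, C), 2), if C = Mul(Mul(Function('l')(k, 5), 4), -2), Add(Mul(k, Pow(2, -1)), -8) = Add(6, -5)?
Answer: 42436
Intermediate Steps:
k = 18 (k = Add(16, Mul(2, Add(6, -5))) = Add(16, Mul(2, 1)) = Add(16, 2) = 18)
Function('l')(o, g) = Add(4, Mul(-2, g)) (Function('l')(o, g) = Mul(4, Add(Mul(g, Pow(g, -1)), Mul(g, Pow(-2, -1)))) = Mul(4, Add(1, Mul(g, Rational(-1, 2)))) = Mul(4, Add(1, Mul(Rational(-1, 2), g))) = Add(4, Mul(-2, g)))
C = 48 (C = Mul(Mul(Add(4, Mul(-2, 5)), 4), -2) = Mul(Mul(Add(4, -10), 4), -2) = Mul(Mul(-6, 4), -2) = Mul(-24, -2) = 48)
Pow(Add(158, C), 2) = Pow(Add(158, 48), 2) = Pow(206, 2) = 42436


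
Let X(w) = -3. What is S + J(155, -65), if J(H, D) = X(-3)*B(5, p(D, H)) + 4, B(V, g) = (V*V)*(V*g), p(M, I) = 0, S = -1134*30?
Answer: -34016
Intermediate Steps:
S = -34020
B(V, g) = g*V³ (B(V, g) = V²*(V*g) = g*V³)
J(H, D) = 4 (J(H, D) = -0*5³ + 4 = -0*125 + 4 = -3*0 + 4 = 0 + 4 = 4)
S + J(155, -65) = -34020 + 4 = -34016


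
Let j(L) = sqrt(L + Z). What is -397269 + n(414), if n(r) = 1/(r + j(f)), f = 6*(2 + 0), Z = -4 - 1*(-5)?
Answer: -68085152613/171383 - sqrt(13)/171383 ≈ -3.9727e+5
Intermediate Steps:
Z = 1 (Z = -4 + 5 = 1)
f = 12 (f = 6*2 = 12)
j(L) = sqrt(1 + L) (j(L) = sqrt(L + 1) = sqrt(1 + L))
n(r) = 1/(r + sqrt(13)) (n(r) = 1/(r + sqrt(1 + 12)) = 1/(r + sqrt(13)))
-397269 + n(414) = -397269 + 1/(414 + sqrt(13))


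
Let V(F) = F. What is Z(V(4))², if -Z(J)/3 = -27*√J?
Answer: 26244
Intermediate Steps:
Z(J) = 81*√J (Z(J) = -(-81)*√J = 81*√J)
Z(V(4))² = (81*√4)² = (81*2)² = 162² = 26244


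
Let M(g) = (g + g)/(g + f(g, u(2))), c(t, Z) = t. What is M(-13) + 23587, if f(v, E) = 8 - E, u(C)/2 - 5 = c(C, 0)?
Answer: 448179/19 ≈ 23588.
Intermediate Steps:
u(C) = 10 + 2*C
M(g) = 2*g/(-6 + g) (M(g) = (g + g)/(g + (8 - (10 + 2*2))) = (2*g)/(g + (8 - (10 + 4))) = (2*g)/(g + (8 - 1*14)) = (2*g)/(g + (8 - 14)) = (2*g)/(g - 6) = (2*g)/(-6 + g) = 2*g/(-6 + g))
M(-13) + 23587 = 2*(-13)/(-6 - 13) + 23587 = 2*(-13)/(-19) + 23587 = 2*(-13)*(-1/19) + 23587 = 26/19 + 23587 = 448179/19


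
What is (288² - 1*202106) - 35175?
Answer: -154337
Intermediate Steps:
(288² - 1*202106) - 35175 = (82944 - 202106) - 35175 = -119162 - 35175 = -154337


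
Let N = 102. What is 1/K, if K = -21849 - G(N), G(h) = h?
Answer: -1/21951 ≈ -4.5556e-5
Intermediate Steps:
K = -21951 (K = -21849 - 1*102 = -21849 - 102 = -21951)
1/K = 1/(-21951) = -1/21951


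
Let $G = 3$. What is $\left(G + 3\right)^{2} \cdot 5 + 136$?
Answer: $316$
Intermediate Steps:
$\left(G + 3\right)^{2} \cdot 5 + 136 = \left(3 + 3\right)^{2} \cdot 5 + 136 = 6^{2} \cdot 5 + 136 = 36 \cdot 5 + 136 = 180 + 136 = 316$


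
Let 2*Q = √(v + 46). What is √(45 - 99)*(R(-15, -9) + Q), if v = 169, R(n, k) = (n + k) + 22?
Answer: 3*I*√6*(-4 + √215)/2 ≈ 39.178*I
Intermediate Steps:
R(n, k) = 22 + k + n (R(n, k) = (k + n) + 22 = 22 + k + n)
Q = √215/2 (Q = √(169 + 46)/2 = √215/2 ≈ 7.3314)
√(45 - 99)*(R(-15, -9) + Q) = √(45 - 99)*((22 - 9 - 15) + √215/2) = √(-54)*(-2 + √215/2) = (3*I*√6)*(-2 + √215/2) = 3*I*√6*(-2 + √215/2)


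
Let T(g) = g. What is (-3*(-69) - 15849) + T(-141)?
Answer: -15783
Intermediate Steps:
(-3*(-69) - 15849) + T(-141) = (-3*(-69) - 15849) - 141 = (207 - 15849) - 141 = -15642 - 141 = -15783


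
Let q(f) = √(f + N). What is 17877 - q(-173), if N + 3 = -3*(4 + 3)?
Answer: 17877 - I*√197 ≈ 17877.0 - 14.036*I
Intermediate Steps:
N = -24 (N = -3 - 3*(4 + 3) = -3 - 3*7 = -3 - 21 = -24)
q(f) = √(-24 + f) (q(f) = √(f - 24) = √(-24 + f))
17877 - q(-173) = 17877 - √(-24 - 173) = 17877 - √(-197) = 17877 - I*√197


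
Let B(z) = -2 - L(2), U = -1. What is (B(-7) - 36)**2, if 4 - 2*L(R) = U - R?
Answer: 6889/4 ≈ 1722.3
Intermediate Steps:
L(R) = 5/2 + R/2 (L(R) = 2 - (-1 - R)/2 = 2 + (1/2 + R/2) = 5/2 + R/2)
B(z) = -11/2 (B(z) = -2 - (5/2 + (1/2)*2) = -2 - (5/2 + 1) = -2 - 1*7/2 = -2 - 7/2 = -11/2)
(B(-7) - 36)**2 = (-11/2 - 36)**2 = (-83/2)**2 = 6889/4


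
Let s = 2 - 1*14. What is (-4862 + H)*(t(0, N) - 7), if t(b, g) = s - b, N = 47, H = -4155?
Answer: 171323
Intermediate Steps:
s = -12 (s = 2 - 14 = -12)
t(b, g) = -12 - b
(-4862 + H)*(t(0, N) - 7) = (-4862 - 4155)*((-12 - 1*0) - 7) = -9017*((-12 + 0) - 7) = -9017*(-12 - 7) = -9017*(-19) = 171323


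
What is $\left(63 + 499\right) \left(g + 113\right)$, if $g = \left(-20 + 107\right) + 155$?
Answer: $199510$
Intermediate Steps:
$g = 242$ ($g = 87 + 155 = 242$)
$\left(63 + 499\right) \left(g + 113\right) = \left(63 + 499\right) \left(242 + 113\right) = 562 \cdot 355 = 199510$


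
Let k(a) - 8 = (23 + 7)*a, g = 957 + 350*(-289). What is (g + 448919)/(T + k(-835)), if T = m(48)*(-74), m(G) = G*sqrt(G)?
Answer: -2183199123/5374993 + 1238674752*sqrt(3)/5374993 ≈ -7.0235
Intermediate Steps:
m(G) = G**(3/2)
T = -14208*sqrt(3) (T = 48**(3/2)*(-74) = (192*sqrt(3))*(-74) = -14208*sqrt(3) ≈ -24609.)
g = -100193 (g = 957 - 101150 = -100193)
k(a) = 8 + 30*a (k(a) = 8 + (23 + 7)*a = 8 + 30*a)
(g + 448919)/(T + k(-835)) = (-100193 + 448919)/(-14208*sqrt(3) + (8 + 30*(-835))) = 348726/(-14208*sqrt(3) + (8 - 25050)) = 348726/(-14208*sqrt(3) - 25042) = 348726/(-25042 - 14208*sqrt(3))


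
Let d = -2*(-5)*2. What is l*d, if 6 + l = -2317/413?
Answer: -13700/59 ≈ -232.20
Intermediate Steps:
d = 20 (d = 10*2 = 20)
l = -685/59 (l = -6 - 2317/413 = -6 - 2317*1/413 = -6 - 331/59 = -685/59 ≈ -11.610)
l*d = -685/59*20 = -13700/59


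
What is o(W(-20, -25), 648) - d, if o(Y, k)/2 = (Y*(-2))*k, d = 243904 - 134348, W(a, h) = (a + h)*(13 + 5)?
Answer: 1989964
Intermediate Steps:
W(a, h) = 18*a + 18*h (W(a, h) = (a + h)*18 = 18*a + 18*h)
d = 109556
o(Y, k) = -4*Y*k (o(Y, k) = 2*((Y*(-2))*k) = 2*((-2*Y)*k) = 2*(-2*Y*k) = -4*Y*k)
o(W(-20, -25), 648) - d = -4*(18*(-20) + 18*(-25))*648 - 1*109556 = -4*(-360 - 450)*648 - 109556 = -4*(-810)*648 - 109556 = 2099520 - 109556 = 1989964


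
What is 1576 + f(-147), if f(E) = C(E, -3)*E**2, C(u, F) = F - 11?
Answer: -300950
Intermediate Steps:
C(u, F) = -11 + F
f(E) = -14*E**2 (f(E) = (-11 - 3)*E**2 = -14*E**2)
1576 + f(-147) = 1576 - 14*(-147)**2 = 1576 - 14*21609 = 1576 - 302526 = -300950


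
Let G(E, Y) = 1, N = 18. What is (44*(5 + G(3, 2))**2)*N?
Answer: 28512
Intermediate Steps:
(44*(5 + G(3, 2))**2)*N = (44*(5 + 1)**2)*18 = (44*6**2)*18 = (44*36)*18 = 1584*18 = 28512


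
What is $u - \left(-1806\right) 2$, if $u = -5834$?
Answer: $-2222$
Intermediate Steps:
$u - \left(-1806\right) 2 = -5834 - \left(-1806\right) 2 = -5834 - -3612 = -5834 + 3612 = -2222$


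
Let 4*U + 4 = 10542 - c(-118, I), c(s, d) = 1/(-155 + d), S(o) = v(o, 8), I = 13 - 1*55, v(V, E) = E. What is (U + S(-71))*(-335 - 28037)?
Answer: -14769690063/197 ≈ -7.4973e+7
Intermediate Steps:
I = -42 (I = 13 - 55 = -42)
S(o) = 8
U = 2075987/788 (U = -1 + (10542 - 1/(-155 - 42))/4 = -1 + (10542 - 1/(-197))/4 = -1 + (10542 - 1*(-1/197))/4 = -1 + (10542 + 1/197)/4 = -1 + (¼)*(2076775/197) = -1 + 2076775/788 = 2075987/788 ≈ 2634.5)
(U + S(-71))*(-335 - 28037) = (2075987/788 + 8)*(-335 - 28037) = (2082291/788)*(-28372) = -14769690063/197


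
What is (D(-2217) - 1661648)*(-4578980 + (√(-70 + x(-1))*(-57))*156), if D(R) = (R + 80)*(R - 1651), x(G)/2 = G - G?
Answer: -30240811086640 - 58725151056*I*√70 ≈ -3.0241e+13 - 4.9133e+11*I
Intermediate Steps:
x(G) = 0 (x(G) = 2*(G - G) = 2*0 = 0)
D(R) = (-1651 + R)*(80 + R) (D(R) = (80 + R)*(-1651 + R) = (-1651 + R)*(80 + R))
(D(-2217) - 1661648)*(-4578980 + (√(-70 + x(-1))*(-57))*156) = ((-132080 + (-2217)² - 1571*(-2217)) - 1661648)*(-4578980 + (√(-70 + 0)*(-57))*156) = ((-132080 + 4915089 + 3482907) - 1661648)*(-4578980 + (√(-70)*(-57))*156) = (8265916 - 1661648)*(-4578980 + ((I*√70)*(-57))*156) = 6604268*(-4578980 - 57*I*√70*156) = 6604268*(-4578980 - 8892*I*√70) = -30240811086640 - 58725151056*I*√70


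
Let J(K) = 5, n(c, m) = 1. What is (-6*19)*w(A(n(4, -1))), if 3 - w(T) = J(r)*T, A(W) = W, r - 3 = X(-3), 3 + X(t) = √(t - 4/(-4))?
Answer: 228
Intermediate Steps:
X(t) = -3 + √(1 + t) (X(t) = -3 + √(t - 4/(-4)) = -3 + √(t - 4*(-¼)) = -3 + √(t + 1) = -3 + √(1 + t))
r = I*√2 (r = 3 + (-3 + √(1 - 3)) = 3 + (-3 + √(-2)) = 3 + (-3 + I*√2) = I*√2 ≈ 1.4142*I)
w(T) = 3 - 5*T
(-6*19)*w(A(n(4, -1))) = (-6*19)*(3 - 5*1) = -114*(3 - 5) = -114*(-2) = 228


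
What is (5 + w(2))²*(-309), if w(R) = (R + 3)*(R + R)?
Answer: -193125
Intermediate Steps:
w(R) = 2*R*(3 + R) (w(R) = (3 + R)*(2*R) = 2*R*(3 + R))
(5 + w(2))²*(-309) = (5 + 2*2*(3 + 2))²*(-309) = (5 + 2*2*5)²*(-309) = (5 + 20)²*(-309) = 25²*(-309) = 625*(-309) = -193125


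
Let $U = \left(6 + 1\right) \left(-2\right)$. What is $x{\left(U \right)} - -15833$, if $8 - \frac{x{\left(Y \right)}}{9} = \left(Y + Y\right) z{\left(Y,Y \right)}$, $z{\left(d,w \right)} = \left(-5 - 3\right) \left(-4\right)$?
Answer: $23969$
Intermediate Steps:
$z{\left(d,w \right)} = 32$ ($z{\left(d,w \right)} = \left(-8\right) \left(-4\right) = 32$)
$U = -14$ ($U = 7 \left(-2\right) = -14$)
$x{\left(Y \right)} = 72 - 576 Y$ ($x{\left(Y \right)} = 72 - 9 \left(Y + Y\right) 32 = 72 - 9 \cdot 2 Y 32 = 72 - 9 \cdot 64 Y = 72 - 576 Y$)
$x{\left(U \right)} - -15833 = \left(72 - -8064\right) - -15833 = \left(72 + 8064\right) + 15833 = 8136 + 15833 = 23969$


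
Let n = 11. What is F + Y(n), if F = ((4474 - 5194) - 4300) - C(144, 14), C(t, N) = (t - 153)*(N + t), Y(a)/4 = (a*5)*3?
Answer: -2938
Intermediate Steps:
Y(a) = 60*a (Y(a) = 4*((a*5)*3) = 4*((5*a)*3) = 4*(15*a) = 60*a)
C(t, N) = (-153 + t)*(N + t)
F = -3598 (F = ((4474 - 5194) - 4300) - (144² - 153*14 - 153*144 + 14*144) = (-720 - 4300) - (20736 - 2142 - 22032 + 2016) = -5020 - 1*(-1422) = -5020 + 1422 = -3598)
F + Y(n) = -3598 + 60*11 = -3598 + 660 = -2938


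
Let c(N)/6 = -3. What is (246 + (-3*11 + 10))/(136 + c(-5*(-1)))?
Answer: 223/118 ≈ 1.8898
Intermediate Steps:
c(N) = -18 (c(N) = 6*(-3) = -18)
(246 + (-3*11 + 10))/(136 + c(-5*(-1))) = (246 + (-3*11 + 10))/(136 - 18) = (246 + (-33 + 10))/118 = (246 - 23)*(1/118) = 223*(1/118) = 223/118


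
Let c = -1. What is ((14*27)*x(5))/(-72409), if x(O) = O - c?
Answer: -2268/72409 ≈ -0.031322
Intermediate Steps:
x(O) = 1 + O (x(O) = O - 1*(-1) = O + 1 = 1 + O)
((14*27)*x(5))/(-72409) = ((14*27)*(1 + 5))/(-72409) = (378*6)*(-1/72409) = 2268*(-1/72409) = -2268/72409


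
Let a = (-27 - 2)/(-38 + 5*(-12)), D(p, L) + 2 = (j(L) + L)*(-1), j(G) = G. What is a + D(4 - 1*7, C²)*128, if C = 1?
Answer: -50147/98 ≈ -511.70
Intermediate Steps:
D(p, L) = -2 - 2*L (D(p, L) = -2 + (L + L)*(-1) = -2 + (2*L)*(-1) = -2 - 2*L)
a = 29/98 (a = -29/(-38 - 60) = -29/(-98) = -29*(-1/98) = 29/98 ≈ 0.29592)
a + D(4 - 1*7, C²)*128 = 29/98 + (-2 - 2*1²)*128 = 29/98 + (-2 - 2*1)*128 = 29/98 + (-2 - 2)*128 = 29/98 - 4*128 = 29/98 - 512 = -50147/98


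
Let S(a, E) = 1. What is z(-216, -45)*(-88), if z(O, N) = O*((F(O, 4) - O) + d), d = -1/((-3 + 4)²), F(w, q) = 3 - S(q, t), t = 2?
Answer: 4124736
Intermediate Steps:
F(w, q) = 2 (F(w, q) = 3 - 1*1 = 3 - 1 = 2)
d = -1 (d = -1/(1²) = -1/1 = -1*1 = -1)
z(O, N) = O*(1 - O) (z(O, N) = O*((2 - O) - 1) = O*(1 - O))
z(-216, -45)*(-88) = -216*(1 - 1*(-216))*(-88) = -216*(1 + 216)*(-88) = -216*217*(-88) = -46872*(-88) = 4124736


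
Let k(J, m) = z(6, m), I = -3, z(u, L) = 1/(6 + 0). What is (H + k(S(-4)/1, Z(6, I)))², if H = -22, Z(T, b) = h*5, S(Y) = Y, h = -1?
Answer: 17161/36 ≈ 476.69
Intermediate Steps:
z(u, L) = ⅙ (z(u, L) = 1/6 = ⅙)
Z(T, b) = -5 (Z(T, b) = -1*5 = -5)
k(J, m) = ⅙
(H + k(S(-4)/1, Z(6, I)))² = (-22 + ⅙)² = (-131/6)² = 17161/36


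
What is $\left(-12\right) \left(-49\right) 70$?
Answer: $41160$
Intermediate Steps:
$\left(-12\right) \left(-49\right) 70 = 588 \cdot 70 = 41160$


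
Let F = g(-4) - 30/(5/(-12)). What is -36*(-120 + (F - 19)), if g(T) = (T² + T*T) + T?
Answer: 1404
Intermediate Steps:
g(T) = T + 2*T² (g(T) = (T² + T²) + T = 2*T² + T = T + 2*T²)
F = 100 (F = -4*(1 + 2*(-4)) - 30/(5/(-12)) = -4*(1 - 8) - 30/(5*(-1/12)) = -4*(-7) - 30/(-5/12) = 28 - 30*(-12/5) = 28 + 72 = 100)
-36*(-120 + (F - 19)) = -36*(-120 + (100 - 19)) = -36*(-120 + 81) = -36*(-39) = 1404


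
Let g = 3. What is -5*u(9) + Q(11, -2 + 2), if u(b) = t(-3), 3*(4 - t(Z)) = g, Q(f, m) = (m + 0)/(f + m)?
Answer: -15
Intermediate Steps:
Q(f, m) = m/(f + m)
t(Z) = 3 (t(Z) = 4 - 1/3*3 = 4 - 1 = 3)
u(b) = 3
-5*u(9) + Q(11, -2 + 2) = -5*3 + (-2 + 2)/(11 + (-2 + 2)) = -15 + 0/(11 + 0) = -15 + 0/11 = -15 + 0*(1/11) = -15 + 0 = -15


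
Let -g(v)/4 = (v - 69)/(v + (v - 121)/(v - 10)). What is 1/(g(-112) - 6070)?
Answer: -13431/81614498 ≈ -0.00016457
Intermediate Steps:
g(v) = -4*(-69 + v)/(v + (-121 + v)/(-10 + v)) (g(v) = -4*(v - 69)/(v + (v - 121)/(v - 10)) = -4*(-69 + v)/(v + (-121 + v)/(-10 + v)))
1/(g(-112) - 6070) = 1/(4*(690 + (-112)² - 79*(-112))/(121 - 1*(-112)² + 9*(-112)) - 6070) = 1/(4*(690 + 12544 + 8848)/(121 - 1*12544 - 1008) - 6070) = 1/(4*22082/(121 - 12544 - 1008) - 6070) = 1/(4*22082/(-13431) - 6070) = 1/(4*(-1/13431)*22082 - 6070) = 1/(-88328/13431 - 6070) = 1/(-81614498/13431) = -13431/81614498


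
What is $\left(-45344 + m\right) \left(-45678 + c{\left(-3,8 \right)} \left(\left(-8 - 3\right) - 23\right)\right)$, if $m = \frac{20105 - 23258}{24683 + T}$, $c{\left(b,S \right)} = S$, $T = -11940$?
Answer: $\frac{26550909182750}{12743} \approx 2.0836 \cdot 10^{9}$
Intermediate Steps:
$m = - \frac{3153}{12743}$ ($m = \frac{20105 - 23258}{24683 - 11940} = - \frac{3153}{12743} \approx -0.24743$)
$\left(-45344 + m\right) \left(-45678 + c{\left(-3,8 \right)} \left(\left(-8 - 3\right) - 23\right)\right) = \left(-45344 - \frac{3153}{12743}\right) \left(-45678 + 8 \left(\left(-8 - 3\right) - 23\right)\right) = - \frac{577821745 \left(-45678 + 8 \left(-11 - 23\right)\right)}{12743} = - \frac{577821745 \left(-45678 + 8 \left(-34\right)\right)}{12743} = - \frac{577821745 \left(-45678 - 272\right)}{12743} = \left(- \frac{577821745}{12743}\right) \left(-45950\right) = \frac{26550909182750}{12743}$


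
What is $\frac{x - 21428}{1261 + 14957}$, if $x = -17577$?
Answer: $- \frac{39005}{16218} \approx -2.405$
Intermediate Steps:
$\frac{x - 21428}{1261 + 14957} = \frac{-17577 - 21428}{1261 + 14957} = - \frac{39005}{16218}$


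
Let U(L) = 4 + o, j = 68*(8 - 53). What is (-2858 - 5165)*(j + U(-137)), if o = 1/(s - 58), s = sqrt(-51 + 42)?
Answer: 82700650758/3373 + 24069*I/3373 ≈ 2.4518e+7 + 7.1358*I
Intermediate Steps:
s = 3*I (s = sqrt(-9) = 3*I ≈ 3.0*I)
j = -3060 (j = 68*(-45) = -3060)
o = (-58 - 3*I)/3373 (o = 1/(3*I - 58) = 1/(-58 + 3*I) = (-58 - 3*I)/3373 ≈ -0.017195 - 0.00088942*I)
U(L) = 13434/3373 - 3*I/3373 (U(L) = 4 + (-58/3373 - 3*I/3373) = 13434/3373 - 3*I/3373)
(-2858 - 5165)*(j + U(-137)) = (-2858 - 5165)*(-3060 + (13434/3373 - 3*I/3373)) = -8023*(-10307946/3373 - 3*I/3373) = 82700650758/3373 + 24069*I/3373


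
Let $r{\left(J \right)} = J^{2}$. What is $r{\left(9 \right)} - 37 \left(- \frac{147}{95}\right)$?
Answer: $\frac{13134}{95} \approx 138.25$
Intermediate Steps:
$r{\left(9 \right)} - 37 \left(- \frac{147}{95}\right) = 9^{2} - 37 \left(- \frac{147}{95}\right) = 81 - 37 \left(\left(-147\right) \frac{1}{95}\right) = 81 - - \frac{5439}{95} = 81 + \frac{5439}{95} = \frac{13134}{95}$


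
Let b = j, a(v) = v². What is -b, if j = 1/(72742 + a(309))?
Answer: -1/168223 ≈ -5.9445e-6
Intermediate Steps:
j = 1/168223 (j = 1/(72742 + 309²) = 1/(72742 + 95481) = 1/168223 ≈ 5.9445e-6)
b = 1/168223 ≈ 5.9445e-6
-b = -1*1/168223 = -1/168223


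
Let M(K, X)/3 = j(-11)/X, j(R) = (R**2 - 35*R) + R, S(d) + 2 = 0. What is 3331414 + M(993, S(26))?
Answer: 6661343/2 ≈ 3.3307e+6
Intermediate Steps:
S(d) = -2 (S(d) = -2 + 0 = -2)
j(R) = R**2 - 34*R
M(K, X) = 1485/X (M(K, X) = 3*((-11*(-34 - 11))/X) = 3*((-11*(-45))/X) = 3*(495/X) = 1485/X)
3331414 + M(993, S(26)) = 3331414 + 1485/(-2) = 3331414 + 1485*(-1/2) = 3331414 - 1485/2 = 6661343/2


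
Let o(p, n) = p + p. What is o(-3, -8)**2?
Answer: 36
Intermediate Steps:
o(p, n) = 2*p
o(-3, -8)**2 = (2*(-3))**2 = (-6)**2 = 36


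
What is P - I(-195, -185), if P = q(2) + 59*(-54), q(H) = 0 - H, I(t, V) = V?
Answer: -3003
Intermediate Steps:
q(H) = -H
P = -3188 (P = -1*2 + 59*(-54) = -2 - 3186 = -3188)
P - I(-195, -185) = -3188 - 1*(-185) = -3188 + 185 = -3003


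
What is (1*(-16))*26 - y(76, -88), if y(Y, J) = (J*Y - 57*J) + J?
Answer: 1344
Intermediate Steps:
y(Y, J) = -56*J + J*Y (y(Y, J) = (-57*J + J*Y) + J = -56*J + J*Y)
(1*(-16))*26 - y(76, -88) = (1*(-16))*26 - (-88)*(-56 + 76) = -16*26 - (-88)*20 = -416 - 1*(-1760) = -416 + 1760 = 1344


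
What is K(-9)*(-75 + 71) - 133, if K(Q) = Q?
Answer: -97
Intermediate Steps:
K(-9)*(-75 + 71) - 133 = -9*(-75 + 71) - 133 = -9*(-4) - 133 = 36 - 133 = -97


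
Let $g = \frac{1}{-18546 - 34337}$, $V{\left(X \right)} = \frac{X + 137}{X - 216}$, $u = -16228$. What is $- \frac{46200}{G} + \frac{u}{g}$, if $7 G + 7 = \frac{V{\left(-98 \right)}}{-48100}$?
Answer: $\frac{634513737956948}{739327} \approx 8.5823 \cdot 10^{8}$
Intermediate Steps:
$V{\left(X \right)} = \frac{137 + X}{-216 + X}$
$G = - \frac{8132597}{8132600}$ ($G = -1 + \frac{\frac{137 - 98}{-216 - 98} \frac{1}{-48100}}{7} = -1 + \frac{\frac{1}{-314} \cdot 39 \left(- \frac{1}{48100}\right)}{7} = -1 + \frac{\left(- \frac{1}{314}\right) 39 \left(- \frac{1}{48100}\right)}{7} = -1 + \frac{\left(- \frac{39}{314}\right) \left(- \frac{1}{48100}\right)}{7} = -1 + \frac{1}{7} \cdot \frac{3}{1161800} = -1 + \frac{3}{8132600} = - \frac{8132597}{8132600} \approx -1.0$)
$g = - \frac{1}{52883}$ ($g = \frac{1}{-52883} = - \frac{1}{52883} \approx -1.891 \cdot 10^{-5}$)
$- \frac{46200}{G} + \frac{u}{g} = - \frac{46200}{- \frac{8132597}{8132600}} - \frac{16228}{- \frac{1}{52883}} = \left(-46200\right) \left(- \frac{8132600}{8132597}\right) - -858185324 = \frac{34156920000}{739327} + 858185324 = \frac{634513737956948}{739327}$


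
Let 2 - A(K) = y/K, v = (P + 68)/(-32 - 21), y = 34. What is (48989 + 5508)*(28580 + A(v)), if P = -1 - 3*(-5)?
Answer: 63912065211/41 ≈ 1.5588e+9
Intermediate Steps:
P = 14 (P = -1 + 15 = 14)
v = -82/53 (v = (14 + 68)/(-32 - 21) = 82/(-53) = 82*(-1/53) = -82/53 ≈ -1.5472)
A(K) = 2 - 34/K
(48989 + 5508)*(28580 + A(v)) = (48989 + 5508)*(28580 + (2 - 34/(-82/53))) = 54497*(28580 + (2 - 34*(-53/82))) = 54497*(28580 + (2 + 901/41)) = 54497*(28580 + 983/41) = 54497*(1172763/41) = 63912065211/41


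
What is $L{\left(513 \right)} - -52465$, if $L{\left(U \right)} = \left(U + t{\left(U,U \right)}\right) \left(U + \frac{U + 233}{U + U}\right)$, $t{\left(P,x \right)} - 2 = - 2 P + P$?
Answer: $\frac{27441629}{513} \approx 53492.0$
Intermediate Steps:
$t{\left(P,x \right)} = 2 - P$ ($t{\left(P,x \right)} = 2 + \left(- 2 P + P\right) = 2 - P$)
$L{\left(U \right)} = 2 U + \frac{233 + U}{U}$ ($L{\left(U \right)} = \left(U - \left(-2 + U\right)\right) \left(U + \frac{U + 233}{U + U}\right) = 2 \left(U + \frac{233 + U}{2 U}\right) = 2 U + \frac{233 + U}{U}$)
$L{\left(513 \right)} - -52465 = \left(1 + 2 \cdot 513 + \frac{233}{513}\right) - -52465 = \left(1 + 1026 + 233 \cdot \frac{1}{513}\right) + 52465 = \left(1 + 1026 + \frac{233}{513}\right) + 52465 = \frac{527084}{513} + 52465 = \frac{27441629}{513}$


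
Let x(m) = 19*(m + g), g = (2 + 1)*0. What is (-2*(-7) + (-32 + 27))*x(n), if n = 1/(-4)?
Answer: -171/4 ≈ -42.750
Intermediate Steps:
n = -¼ ≈ -0.25000
g = 0 (g = 3*0 = 0)
x(m) = 19*m (x(m) = 19*(m + 0) = 19*m)
(-2*(-7) + (-32 + 27))*x(n) = (-2*(-7) + (-32 + 27))*(19*(-¼)) = (14 - 5)*(-19/4) = 9*(-19/4) = -171/4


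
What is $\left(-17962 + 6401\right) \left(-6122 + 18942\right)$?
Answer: $-148212020$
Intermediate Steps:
$\left(-17962 + 6401\right) \left(-6122 + 18942\right) = \left(-11561\right) 12820 = -148212020$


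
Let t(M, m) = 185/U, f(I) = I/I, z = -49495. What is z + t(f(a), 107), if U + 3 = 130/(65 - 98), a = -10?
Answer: -11340460/229 ≈ -49522.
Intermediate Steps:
U = -229/33 (U = -3 + 130/(65 - 98) = -3 + 130/(-33) = -3 + 130*(-1/33) = -3 - 130/33 = -229/33 ≈ -6.9394)
f(I) = 1
t(M, m) = -6105/229 (t(M, m) = 185/(-229/33) = 185*(-33/229) = -6105/229)
z + t(f(a), 107) = -49495 - 6105/229 = -11340460/229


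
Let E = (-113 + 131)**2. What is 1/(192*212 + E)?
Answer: 1/41028 ≈ 2.4374e-5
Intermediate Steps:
E = 324 (E = 18**2 = 324)
1/(192*212 + E) = 1/(192*212 + 324) = 1/(40704 + 324) = 1/41028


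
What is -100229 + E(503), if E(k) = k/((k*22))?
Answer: -2205037/22 ≈ -1.0023e+5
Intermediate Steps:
E(k) = 1/22 (E(k) = k/((22*k)) = k*(1/(22*k)) = 1/22)
-100229 + E(503) = -100229 + 1/22 = -2205037/22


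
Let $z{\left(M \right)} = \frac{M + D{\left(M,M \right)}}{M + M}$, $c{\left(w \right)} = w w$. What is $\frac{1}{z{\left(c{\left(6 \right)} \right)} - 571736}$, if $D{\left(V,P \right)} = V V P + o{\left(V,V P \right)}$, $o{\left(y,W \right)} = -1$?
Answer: $- \frac{72}{41118301} \approx -1.751 \cdot 10^{-6}$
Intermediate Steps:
$c{\left(w \right)} = w^{2}$
$D{\left(V,P \right)} = -1 + P V^{2}$ ($D{\left(V,P \right)} = V V P - 1 = V^{2} P - 1 = P V^{2} - 1 = -1 + P V^{2}$)
$z{\left(M \right)} = \frac{-1 + M + M^{3}}{2 M}$ ($z{\left(M \right)} = \frac{M + \left(-1 + M M^{2}\right)}{M + M} = \frac{M + \left(-1 + M^{3}\right)}{2 M} = \left(-1 + M + M^{3}\right) \frac{1}{2 M} = \frac{-1 + M + M^{3}}{2 M}$)
$\frac{1}{z{\left(c{\left(6 \right)} \right)} - 571736} = \frac{1}{\frac{-1 + 6^{2} + \left(6^{2}\right)^{3}}{2 \cdot 6^{2}} - 571736} = \frac{1}{\frac{-1 + 36 + 36^{3}}{2 \cdot 36} - 571736} = \frac{1}{\frac{1}{2} \cdot \frac{1}{36} \left(-1 + 36 + 46656\right) - 571736} = \frac{1}{\frac{1}{2} \cdot \frac{1}{36} \cdot 46691 - 571736} = \frac{1}{\frac{46691}{72} - 571736} = \frac{1}{- \frac{41118301}{72}} = - \frac{72}{41118301}$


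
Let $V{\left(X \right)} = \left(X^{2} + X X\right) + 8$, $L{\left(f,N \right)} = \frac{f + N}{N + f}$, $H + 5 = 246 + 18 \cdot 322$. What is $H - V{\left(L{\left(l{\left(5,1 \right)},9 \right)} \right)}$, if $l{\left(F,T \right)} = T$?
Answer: $6027$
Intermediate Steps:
$H = 6037$ ($H = -5 + \left(246 + 18 \cdot 322\right) = -5 + \left(246 + 5796\right) = -5 + 6042 = 6037$)
$L{\left(f,N \right)} = 1$ ($L{\left(f,N \right)} = \frac{N + f}{N + f} = 1$)
$V{\left(X \right)} = 8 + 2 X^{2}$ ($V{\left(X \right)} = \left(X^{2} + X^{2}\right) + 8 = 2 X^{2} + 8 = 8 + 2 X^{2}$)
$H - V{\left(L{\left(l{\left(5,1 \right)},9 \right)} \right)} = 6037 - \left(8 + 2 \cdot 1^{2}\right) = 6037 - \left(8 + 2 \cdot 1\right) = 6037 - \left(8 + 2\right) = 6037 - 10 = 6027$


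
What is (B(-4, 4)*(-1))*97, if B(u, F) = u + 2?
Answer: 194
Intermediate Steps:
B(u, F) = 2 + u
(B(-4, 4)*(-1))*97 = ((2 - 4)*(-1))*97 = -2*(-1)*97 = 2*97 = 194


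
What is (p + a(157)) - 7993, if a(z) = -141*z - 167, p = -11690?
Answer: -41987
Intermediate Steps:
a(z) = -167 - 141*z
(p + a(157)) - 7993 = (-11690 + (-167 - 141*157)) - 7993 = (-11690 + (-167 - 22137)) - 7993 = (-11690 - 22304) - 7993 = -33994 - 7993 = -41987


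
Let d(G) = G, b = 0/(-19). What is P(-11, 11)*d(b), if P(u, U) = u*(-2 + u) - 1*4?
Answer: 0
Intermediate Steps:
b = 0 (b = 0*(-1/19) = 0)
P(u, U) = -4 + u*(-2 + u) (P(u, U) = u*(-2 + u) - 4 = -4 + u*(-2 + u))
P(-11, 11)*d(b) = (-4 + (-11)² - 2*(-11))*0 = (-4 + 121 + 22)*0 = 139*0 = 0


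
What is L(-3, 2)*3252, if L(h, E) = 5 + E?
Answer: 22764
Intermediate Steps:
L(-3, 2)*3252 = (5 + 2)*3252 = 7*3252 = 22764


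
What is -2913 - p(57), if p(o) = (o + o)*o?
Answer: -9411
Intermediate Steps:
p(o) = 2*o² (p(o) = (2*o)*o = 2*o²)
-2913 - p(57) = -2913 - 2*57² = -2913 - 2*3249 = -2913 - 1*6498 = -2913 - 6498 = -9411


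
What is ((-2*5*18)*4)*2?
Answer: -1440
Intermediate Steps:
((-2*5*18)*4)*2 = (-10*18*4)*2 = -180*4*2 = -720*2 = -1440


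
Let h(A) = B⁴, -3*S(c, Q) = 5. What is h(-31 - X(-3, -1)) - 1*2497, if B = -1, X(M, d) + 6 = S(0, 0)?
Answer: -2496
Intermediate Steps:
S(c, Q) = -5/3 (S(c, Q) = -⅓*5 = -5/3)
X(M, d) = -23/3 (X(M, d) = -6 - 5/3 = -23/3)
h(A) = 1 (h(A) = (-1)⁴ = 1)
h(-31 - X(-3, -1)) - 1*2497 = 1 - 1*2497 = 1 - 2497 = -2496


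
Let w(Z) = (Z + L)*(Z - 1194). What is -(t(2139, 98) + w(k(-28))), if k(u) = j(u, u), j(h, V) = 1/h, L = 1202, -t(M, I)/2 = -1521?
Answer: 1122802687/784 ≈ 1.4321e+6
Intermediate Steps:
t(M, I) = 3042 (t(M, I) = -2*(-1521) = 3042)
k(u) = 1/u
w(Z) = (-1194 + Z)*(1202 + Z) (w(Z) = (Z + 1202)*(Z - 1194) = (1202 + Z)*(-1194 + Z) = (-1194 + Z)*(1202 + Z))
-(t(2139, 98) + w(k(-28))) = -(3042 + (-1435188 + (1/(-28))**2 + 8/(-28))) = -(3042 + (-1435188 + (-1/28)**2 + 8*(-1/28))) = -(3042 + (-1435188 + 1/784 - 2/7)) = -(3042 - 1125187615/784) = -1*(-1122802687/784) = 1122802687/784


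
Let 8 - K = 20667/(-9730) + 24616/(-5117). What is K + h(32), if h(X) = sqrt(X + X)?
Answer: 9595641/418390 ≈ 22.935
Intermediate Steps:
K = 6248521/418390 (K = 8 - (20667/(-9730) + 24616/(-5117)) = 8 - (20667*(-1/9730) + 24616*(-1/5117)) = 8 - (-20667/9730 - 1448/301) = 8 - 1*(-2901401/418390) = 8 + 2901401/418390 = 6248521/418390 ≈ 14.935)
h(X) = sqrt(2)*sqrt(X) (h(X) = sqrt(2*X) = sqrt(2)*sqrt(X))
K + h(32) = 6248521/418390 + sqrt(2)*sqrt(32) = 6248521/418390 + sqrt(2)*(4*sqrt(2)) = 6248521/418390 + 8 = 9595641/418390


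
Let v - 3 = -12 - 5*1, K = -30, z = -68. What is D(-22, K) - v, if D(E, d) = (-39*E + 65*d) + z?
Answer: -1146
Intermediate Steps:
D(E, d) = -68 - 39*E + 65*d (D(E, d) = (-39*E + 65*d) - 68 = -68 - 39*E + 65*d)
v = -14 (v = 3 + (-12 - 5*1) = 3 + (-12 - 5) = 3 - 17 = -14)
D(-22, K) - v = (-68 - 39*(-22) + 65*(-30)) - 1*(-14) = (-68 + 858 - 1950) + 14 = -1160 + 14 = -1146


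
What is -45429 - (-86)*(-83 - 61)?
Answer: -57813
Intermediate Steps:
-45429 - (-86)*(-83 - 61) = -45429 - (-86)*(-144) = -45429 - 1*12384 = -45429 - 12384 = -57813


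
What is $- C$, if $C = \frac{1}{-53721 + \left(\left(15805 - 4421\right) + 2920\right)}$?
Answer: $\frac{1}{39417} \approx 2.537 \cdot 10^{-5}$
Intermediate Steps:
$C = - \frac{1}{39417}$ ($C = \frac{1}{-53721 + \left(11384 + 2920\right)} = \frac{1}{-53721 + 14304} = \frac{1}{-39417} = - \frac{1}{39417} \approx -2.537 \cdot 10^{-5}$)
$- C = \left(-1\right) \left(- \frac{1}{39417}\right) = \frac{1}{39417}$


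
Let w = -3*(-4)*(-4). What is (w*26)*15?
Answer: -18720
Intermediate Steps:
w = -48 (w = 12*(-4) = -48)
(w*26)*15 = -48*26*15 = -1248*15 = -18720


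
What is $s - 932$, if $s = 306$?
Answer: $-626$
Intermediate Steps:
$s - 932 = 306 - 932 = -626$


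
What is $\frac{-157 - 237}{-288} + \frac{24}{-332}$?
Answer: $\frac{15487}{11952} \approx 1.2958$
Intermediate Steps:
$\frac{-157 - 237}{-288} + \frac{24}{-332} = \left(-394\right) \left(- \frac{1}{288}\right) + 24 \left(- \frac{1}{332}\right) = \frac{197}{144} - \frac{6}{83} = \frac{15487}{11952}$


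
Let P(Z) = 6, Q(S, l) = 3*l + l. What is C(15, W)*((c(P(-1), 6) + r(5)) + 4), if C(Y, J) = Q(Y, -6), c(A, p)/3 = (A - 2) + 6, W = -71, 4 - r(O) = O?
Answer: -792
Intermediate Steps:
r(O) = 4 - O
Q(S, l) = 4*l
c(A, p) = 12 + 3*A (c(A, p) = 3*((A - 2) + 6) = 3*((-2 + A) + 6) = 3*(4 + A) = 12 + 3*A)
C(Y, J) = -24 (C(Y, J) = 4*(-6) = -24)
C(15, W)*((c(P(-1), 6) + r(5)) + 4) = -24*(((12 + 3*6) + (4 - 1*5)) + 4) = -24*(((12 + 18) + (4 - 5)) + 4) = -24*((30 - 1) + 4) = -24*(29 + 4) = -24*33 = -792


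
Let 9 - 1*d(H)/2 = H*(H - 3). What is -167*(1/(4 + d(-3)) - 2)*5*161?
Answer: 556945/2 ≈ 2.7847e+5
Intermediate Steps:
d(H) = 18 - 2*H*(-3 + H) (d(H) = 18 - 2*H*(H - 3) = 18 - 2*H*(-3 + H))
-167*(1/(4 + d(-3)) - 2)*5*161 = -167*(1/(4 + (18 - 2*(-3)² + 6*(-3))) - 2)*5*161 = -167*(1/(4 + (18 - 2*9 - 18)) - 2)*5*161 = -167*(1/(4 + (18 - 18 - 18)) - 2)*5*161 = -167*(1/(4 - 18) - 2)*5*161 = -167*(1/(-14) - 2)*5*161 = -167*(-1/14 - 2)*5*161 = -167*(-29/14*5)*161 = -(-24215)*161/14 = -167*(-3335/2) = 556945/2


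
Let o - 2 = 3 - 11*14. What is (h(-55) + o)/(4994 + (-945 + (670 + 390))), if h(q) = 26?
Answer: -41/1703 ≈ -0.024075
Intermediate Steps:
o = -149 (o = 2 + (3 - 11*14) = 2 + (3 - 154) = 2 - 151 = -149)
(h(-55) + o)/(4994 + (-945 + (670 + 390))) = (26 - 149)/(4994 + (-945 + (670 + 390))) = -123/(4994 + (-945 + 1060)) = -123/(4994 + 115) = -123/5109 = -123*1/5109 = -41/1703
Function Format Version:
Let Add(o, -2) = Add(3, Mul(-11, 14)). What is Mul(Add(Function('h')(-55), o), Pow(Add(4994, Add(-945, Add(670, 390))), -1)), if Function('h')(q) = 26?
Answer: Rational(-41, 1703) ≈ -0.024075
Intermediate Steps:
o = -149 (o = Add(2, Add(3, Mul(-11, 14))) = Add(2, Add(3, -154)) = Add(2, -151) = -149)
Mul(Add(Function('h')(-55), o), Pow(Add(4994, Add(-945, Add(670, 390))), -1)) = Mul(Add(26, -149), Pow(Add(4994, Add(-945, Add(670, 390))), -1)) = Mul(-123, Pow(Add(4994, Add(-945, 1060)), -1)) = Mul(-123, Pow(Add(4994, 115), -1)) = Mul(-123, Pow(5109, -1)) = Mul(-123, Rational(1, 5109)) = Rational(-41, 1703)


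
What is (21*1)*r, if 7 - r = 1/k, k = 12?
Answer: 581/4 ≈ 145.25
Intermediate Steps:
r = 83/12 (r = 7 - 1/12 = 83/12 ≈ 6.9167)
(21*1)*r = (21*1)*(83/12) = 21*(83/12) = 581/4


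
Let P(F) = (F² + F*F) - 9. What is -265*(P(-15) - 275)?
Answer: -43990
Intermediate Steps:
P(F) = -9 + 2*F² (P(F) = (F² + F²) - 9 = 2*F² - 9 = -9 + 2*F²)
-265*(P(-15) - 275) = -265*((-9 + 2*(-15)²) - 275) = -265*((-9 + 2*225) - 275) = -265*((-9 + 450) - 275) = -265*(441 - 275) = -265*166 = -43990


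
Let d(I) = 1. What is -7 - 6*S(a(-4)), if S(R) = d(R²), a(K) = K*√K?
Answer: -13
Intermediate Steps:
a(K) = K^(3/2)
S(R) = 1
-7 - 6*S(a(-4)) = -7 - 6*1 = -7 - 6 = -13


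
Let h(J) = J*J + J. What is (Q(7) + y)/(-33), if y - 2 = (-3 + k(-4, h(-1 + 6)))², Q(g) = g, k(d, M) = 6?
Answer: -6/11 ≈ -0.54545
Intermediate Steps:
h(J) = J + J² (h(J) = J² + J = J + J²)
y = 11 (y = 2 + (-3 + 6)² = 2 + 3² = 2 + 9 = 11)
(Q(7) + y)/(-33) = (7 + 11)/(-33) = -1/33*18 = -6/11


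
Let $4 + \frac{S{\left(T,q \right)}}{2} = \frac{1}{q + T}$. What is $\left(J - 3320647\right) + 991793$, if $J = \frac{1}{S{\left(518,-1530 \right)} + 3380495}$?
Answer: $- \frac{3983566297651028}{1710526421} \approx -2.3289 \cdot 10^{6}$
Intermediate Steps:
$S{\left(T,q \right)} = -8 + \frac{2}{T + q}$ ($S{\left(T,q \right)} = -8 + \frac{2}{q + T} = -8 + \frac{2}{T + q}$)
$J = \frac{506}{1710526421}$ ($J = \frac{1}{\frac{2 \left(1 - 2072 - -6120\right)}{518 - 1530} + 3380495} = \frac{1}{\frac{2 \left(1 - 2072 + 6120\right)}{-1012} + 3380495} = \frac{1}{2 \left(- \frac{1}{1012}\right) 4049 + 3380495} = \frac{1}{- \frac{4049}{506} + 3380495} = \frac{1}{\frac{1710526421}{506}} = \frac{506}{1710526421} \approx 2.9582 \cdot 10^{-7}$)
$\left(J - 3320647\right) + 991793 = \left(\frac{506}{1710526421} - 3320647\right) + 991793 = - \frac{5680054428313881}{1710526421} + 991793 = - \frac{3983566297651028}{1710526421}$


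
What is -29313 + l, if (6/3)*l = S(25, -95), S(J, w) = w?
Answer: -58721/2 ≈ -29361.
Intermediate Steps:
l = -95/2 (l = (½)*(-95) = -95/2 ≈ -47.500)
-29313 + l = -29313 - 95/2 = -58721/2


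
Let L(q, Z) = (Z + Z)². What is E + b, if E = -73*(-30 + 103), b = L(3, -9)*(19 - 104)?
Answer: -32869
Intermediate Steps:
L(q, Z) = 4*Z² (L(q, Z) = (2*Z)² = 4*Z²)
b = -27540 (b = (4*(-9)²)*(19 - 104) = (4*81)*(-85) = 324*(-85) = -27540)
E = -5329 (E = -73*73 = -5329)
E + b = -5329 - 27540 = -32869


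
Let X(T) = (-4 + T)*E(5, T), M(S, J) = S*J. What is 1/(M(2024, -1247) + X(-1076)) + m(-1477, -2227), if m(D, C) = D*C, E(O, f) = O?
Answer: 8319665474511/2529328 ≈ 3.2893e+6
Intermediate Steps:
m(D, C) = C*D
M(S, J) = J*S
X(T) = -20 + 5*T (X(T) = (-4 + T)*5 = -20 + 5*T)
1/(M(2024, -1247) + X(-1076)) + m(-1477, -2227) = 1/(-1247*2024 + (-20 + 5*(-1076))) - 2227*(-1477) = 1/(-2523928 + (-20 - 5380)) + 3289279 = 1/(-2523928 - 5400) + 3289279 = 1/(-2529328) + 3289279 = -1/2529328 + 3289279 = 8319665474511/2529328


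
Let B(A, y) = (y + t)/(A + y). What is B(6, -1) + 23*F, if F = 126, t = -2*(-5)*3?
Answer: 14519/5 ≈ 2903.8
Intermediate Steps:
t = 30 (t = 10*3 = 30)
B(A, y) = (30 + y)/(A + y) (B(A, y) = (y + 30)/(A + y) = (30 + y)/(A + y))
B(6, -1) + 23*F = (30 - 1)/(6 - 1) + 23*126 = 29/5 + 2898 = 14519/5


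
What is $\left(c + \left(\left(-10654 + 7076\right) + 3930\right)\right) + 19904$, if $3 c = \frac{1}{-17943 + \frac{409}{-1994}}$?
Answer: $\frac{2174203138774}{107336253} \approx 20256.0$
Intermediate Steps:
$c = - \frac{1994}{107336253}$ ($c = \frac{1}{3 \left(-17943 + \frac{409}{-1994}\right)} = \frac{1}{3 \left(-17943 + 409 \left(- \frac{1}{1994}\right)\right)} = \frac{1}{3 \left(-17943 - \frac{409}{1994}\right)} = \frac{1}{3 \left(- \frac{35778751}{1994}\right)} = \frac{1}{3} \left(- \frac{1994}{35778751}\right) = - \frac{1994}{107336253} \approx -1.8577 \cdot 10^{-5}$)
$\left(c + \left(\left(-10654 + 7076\right) + 3930\right)\right) + 19904 = \left(- \frac{1994}{107336253} + \left(\left(-10654 + 7076\right) + 3930\right)\right) + 19904 = \left(- \frac{1994}{107336253} + \left(-3578 + 3930\right)\right) + 19904 = \left(- \frac{1994}{107336253} + 352\right) + 19904 = \frac{37782359062}{107336253} + 19904 = \frac{2174203138774}{107336253}$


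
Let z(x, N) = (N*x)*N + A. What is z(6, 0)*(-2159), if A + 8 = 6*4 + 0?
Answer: -34544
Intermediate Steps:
A = 16 (A = -8 + (6*4 + 0) = -8 + (24 + 0) = -8 + 24 = 16)
z(x, N) = 16 + x*N² (z(x, N) = (N*x)*N + 16 = x*N² + 16 = 16 + x*N²)
z(6, 0)*(-2159) = (16 + 6*0²)*(-2159) = (16 + 6*0)*(-2159) = (16 + 0)*(-2159) = 16*(-2159) = -34544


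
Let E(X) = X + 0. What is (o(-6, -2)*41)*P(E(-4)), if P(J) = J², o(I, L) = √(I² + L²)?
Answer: 1312*√10 ≈ 4148.9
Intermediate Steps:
E(X) = X
(o(-6, -2)*41)*P(E(-4)) = (√((-6)² + (-2)²)*41)*(-4)² = (√(36 + 4)*41)*16 = (√40*41)*16 = ((2*√10)*41)*16 = (82*√10)*16 = 1312*√10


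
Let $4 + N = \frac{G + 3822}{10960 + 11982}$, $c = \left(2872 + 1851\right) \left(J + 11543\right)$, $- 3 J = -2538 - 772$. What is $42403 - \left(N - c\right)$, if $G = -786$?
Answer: $\frac{2056900772024}{34413} \approx 5.9771 \cdot 10^{7}$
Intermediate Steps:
$J = \frac{3310}{3}$ ($J = - \frac{-2538 - 772}{3} = \left(- \frac{1}{3}\right) \left(-3310\right) = \frac{3310}{3} \approx 1103.3$)
$c = \frac{179185897}{3}$ ($c = \left(2872 + 1851\right) \left(\frac{3310}{3} + 11543\right) = 4723 \cdot \frac{37939}{3} = \frac{179185897}{3} \approx 5.9729 \cdot 10^{7}$)
$N = - \frac{44366}{11471}$ ($N = -4 + \frac{-786 + 3822}{10960 + 11982} = -4 + \frac{3036}{22942} = -4 + 3036 \cdot \frac{1}{22942} = -4 + \frac{1518}{11471} = - \frac{44366}{11471} \approx -3.8677$)
$42403 - \left(N - c\right) = 42403 + \left(\frac{179185897}{3} - - \frac{44366}{11471}\right) = 42403 + \left(\frac{179185897}{3} + \frac{44366}{11471}\right) = 42403 + \frac{2055441557585}{34413} = \frac{2056900772024}{34413}$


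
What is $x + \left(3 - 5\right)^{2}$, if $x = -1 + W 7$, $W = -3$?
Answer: $-18$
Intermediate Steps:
$x = -22$ ($x = -1 - 21 = -22$)
$x + \left(3 - 5\right)^{2} = -22 + \left(3 - 5\right)^{2} = -22 + \left(-2\right)^{2} = -22 + 4 = -18$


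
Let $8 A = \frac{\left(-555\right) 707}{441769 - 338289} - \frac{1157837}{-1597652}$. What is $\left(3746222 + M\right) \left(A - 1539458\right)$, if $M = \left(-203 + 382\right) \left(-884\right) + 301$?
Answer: $- \frac{365303407672083300861645}{66130011584} \approx -5.524 \cdot 10^{12}$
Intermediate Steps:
$A = - \frac{25354085363}{66130011584}$ ($A = \frac{\frac{\left(-555\right) 707}{441769 - 338289} - \frac{1157837}{-1597652}}{8} = \frac{- \frac{392385}{441769 - 338289} - - \frac{1157837}{1597652}}{8} = \frac{- \frac{392385}{103480} + \frac{1157837}{1597652}}{8} = \frac{\left(-392385\right) \frac{1}{103480} + \frac{1157837}{1597652}}{8} = \frac{- \frac{78477}{20696} + \frac{1157837}{1597652}}{8} = \frac{1}{8} \left(- \frac{25354085363}{8266251448}\right) = - \frac{25354085363}{66130011584} \approx -0.3834$)
$M = -157935$ ($M = 179 \left(-884\right) + 301 = -158236 + 301 = -157935$)
$\left(3746222 + M\right) \left(A - 1539458\right) = \left(3746222 - 157935\right) \left(- \frac{25354085363}{66130011584} - 1539458\right) = 3588287 \left(- \frac{101804400727166835}{66130011584}\right) = - \frac{365303407672083300861645}{66130011584}$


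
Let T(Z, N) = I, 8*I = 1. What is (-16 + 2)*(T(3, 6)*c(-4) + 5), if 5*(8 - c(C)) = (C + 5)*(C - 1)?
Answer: -343/4 ≈ -85.750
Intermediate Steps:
I = ⅛ (I = (⅛)*1 = ⅛ ≈ 0.12500)
T(Z, N) = ⅛
c(C) = 8 - (-1 + C)*(5 + C)/5 (c(C) = 8 - (C + 5)*(C - 1)/5 = 8 - (5 + C)*(-1 + C)/5 = 8 - (-1 + C)*(5 + C)/5)
(-16 + 2)*(T(3, 6)*c(-4) + 5) = (-16 + 2)*((9 - ⅘*(-4) - ⅕*(-4)²)/8 + 5) = -14*((9 + 16/5 - ⅕*16)/8 + 5) = -14*((9 + 16/5 - 16/5)/8 + 5) = -14*((⅛)*9 + 5) = -14*(9/8 + 5) = -14*49/8 = -343/4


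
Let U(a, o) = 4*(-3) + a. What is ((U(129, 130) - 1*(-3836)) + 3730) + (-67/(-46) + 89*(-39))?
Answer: 193819/46 ≈ 4213.5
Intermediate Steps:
U(a, o) = -12 + a
((U(129, 130) - 1*(-3836)) + 3730) + (-67/(-46) + 89*(-39)) = (((-12 + 129) - 1*(-3836)) + 3730) + (-67/(-46) + 89*(-39)) = ((117 + 3836) + 3730) + (-67*(-1/46) - 3471) = (3953 + 3730) + (67/46 - 3471) = 7683 - 159599/46 = 193819/46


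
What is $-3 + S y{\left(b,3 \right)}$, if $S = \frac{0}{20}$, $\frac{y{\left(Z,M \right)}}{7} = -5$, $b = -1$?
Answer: $-3$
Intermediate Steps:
$y{\left(Z,M \right)} = -35$ ($y{\left(Z,M \right)} = 7 \left(-5\right) = -35$)
$S = 0$ ($S = 0 \cdot \frac{1}{20} = 0$)
$-3 + S y{\left(b,3 \right)} = -3 + 0 \left(-35\right) = -3 + 0 = -3$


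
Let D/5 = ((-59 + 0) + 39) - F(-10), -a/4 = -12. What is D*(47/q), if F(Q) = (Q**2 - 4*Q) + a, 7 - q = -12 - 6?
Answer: -9776/5 ≈ -1955.2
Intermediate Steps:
q = 25 (q = 7 - (-12 - 6) = 7 - 1*(-18) = 7 + 18 = 25)
a = 48 (a = -4*(-12) = 48)
F(Q) = 48 + Q**2 - 4*Q (F(Q) = (Q**2 - 4*Q) + 48 = 48 + Q**2 - 4*Q)
D = -1040 (D = 5*(((-59 + 0) + 39) - (48 + (-10)**2 - 4*(-10))) = 5*((-59 + 39) - (48 + 100 + 40)) = 5*(-20 - 1*188) = 5*(-20 - 188) = 5*(-208) = -1040)
D*(47/q) = -48880/25 = -1040*47/25 = -9776/5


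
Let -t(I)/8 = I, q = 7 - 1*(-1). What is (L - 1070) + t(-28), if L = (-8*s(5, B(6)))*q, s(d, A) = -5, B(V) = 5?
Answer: -526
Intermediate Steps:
q = 8 (q = 7 + 1 = 8)
t(I) = -8*I
L = 320 (L = -8*(-5)*8 = 40*8 = 320)
(L - 1070) + t(-28) = (320 - 1070) - 8*(-28) = -750 + 224 = -526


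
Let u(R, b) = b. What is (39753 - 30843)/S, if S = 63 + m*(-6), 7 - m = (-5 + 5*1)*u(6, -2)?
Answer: 2970/7 ≈ 424.29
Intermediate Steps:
m = 7 (m = 7 - (-5 + 5*1)*(-2) = 7 - (-5 + 5)*(-2) = 7 - 0*(-2) = 7 - 1*0 = 7 + 0 = 7)
S = 21 (S = 63 + 7*(-6) = 63 - 42 = 21)
(39753 - 30843)/S = (39753 - 30843)/21 = 8910*(1/21) = 2970/7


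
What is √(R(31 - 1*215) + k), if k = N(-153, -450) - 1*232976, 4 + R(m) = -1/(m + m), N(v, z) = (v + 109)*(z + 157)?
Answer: I*√1862824809/92 ≈ 469.14*I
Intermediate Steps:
N(v, z) = (109 + v)*(157 + z)
R(m) = -4 - 1/(2*m) (R(m) = -4 - 1/(m + m) = -4 - 1/(2*m))
k = -220084 (k = (17113 + 109*(-450) + 157*(-153) - 153*(-450)) - 1*232976 = (17113 - 49050 - 24021 + 68850) - 232976 = 12892 - 232976 = -220084)
√(R(31 - 1*215) + k) = √((-4 - 1/(2*(31 - 1*215))) - 220084) = √((-4 - 1/(2*(31 - 215))) - 220084) = √((-4 - ½/(-184)) - 220084) = √((-4 - ½*(-1/184)) - 220084) = √((-4 + 1/368) - 220084) = √(-1471/368 - 220084) = √(-80992383/368) = I*√1862824809/92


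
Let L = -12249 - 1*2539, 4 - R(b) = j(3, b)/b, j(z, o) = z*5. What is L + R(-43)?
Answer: -635697/43 ≈ -14784.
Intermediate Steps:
j(z, o) = 5*z
R(b) = 4 - 15/b (R(b) = 4 - 5*3/b = 4 - 15/b)
L = -14788 (L = -12249 - 2539 = -14788)
L + R(-43) = -14788 + (4 - 15/(-43)) = -14788 + (4 - 15*(-1/43)) = -14788 + (4 + 15/43) = -14788 + 187/43 = -635697/43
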